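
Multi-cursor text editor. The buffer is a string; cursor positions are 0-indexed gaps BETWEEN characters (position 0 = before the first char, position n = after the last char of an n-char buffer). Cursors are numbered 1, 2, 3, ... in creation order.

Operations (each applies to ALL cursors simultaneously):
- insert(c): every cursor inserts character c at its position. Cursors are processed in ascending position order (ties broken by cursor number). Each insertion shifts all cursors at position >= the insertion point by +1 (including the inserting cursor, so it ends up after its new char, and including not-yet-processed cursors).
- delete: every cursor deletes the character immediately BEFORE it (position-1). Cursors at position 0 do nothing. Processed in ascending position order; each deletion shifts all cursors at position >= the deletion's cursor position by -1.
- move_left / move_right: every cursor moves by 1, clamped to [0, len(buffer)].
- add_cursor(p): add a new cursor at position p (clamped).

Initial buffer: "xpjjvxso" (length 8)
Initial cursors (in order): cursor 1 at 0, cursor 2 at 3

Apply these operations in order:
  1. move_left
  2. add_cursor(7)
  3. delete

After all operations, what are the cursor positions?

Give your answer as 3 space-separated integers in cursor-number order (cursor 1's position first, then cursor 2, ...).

After op 1 (move_left): buffer="xpjjvxso" (len 8), cursors c1@0 c2@2, authorship ........
After op 2 (add_cursor(7)): buffer="xpjjvxso" (len 8), cursors c1@0 c2@2 c3@7, authorship ........
After op 3 (delete): buffer="xjjvxo" (len 6), cursors c1@0 c2@1 c3@5, authorship ......

Answer: 0 1 5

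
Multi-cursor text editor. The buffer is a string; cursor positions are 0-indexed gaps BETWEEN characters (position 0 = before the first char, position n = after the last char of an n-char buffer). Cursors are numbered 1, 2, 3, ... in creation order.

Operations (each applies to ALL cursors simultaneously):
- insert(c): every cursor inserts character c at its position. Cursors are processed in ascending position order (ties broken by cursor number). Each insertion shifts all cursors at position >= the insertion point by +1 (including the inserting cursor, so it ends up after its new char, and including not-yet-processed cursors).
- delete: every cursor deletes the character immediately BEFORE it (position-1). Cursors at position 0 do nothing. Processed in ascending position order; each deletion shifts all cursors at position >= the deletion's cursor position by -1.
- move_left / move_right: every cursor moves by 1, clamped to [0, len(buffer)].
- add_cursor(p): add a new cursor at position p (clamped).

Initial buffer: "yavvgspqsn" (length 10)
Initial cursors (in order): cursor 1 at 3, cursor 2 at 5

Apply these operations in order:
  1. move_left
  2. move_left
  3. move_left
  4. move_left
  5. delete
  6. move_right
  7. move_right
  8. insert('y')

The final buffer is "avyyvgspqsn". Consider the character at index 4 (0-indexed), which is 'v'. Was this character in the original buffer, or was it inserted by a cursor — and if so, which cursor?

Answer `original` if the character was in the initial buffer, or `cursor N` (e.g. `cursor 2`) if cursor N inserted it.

After op 1 (move_left): buffer="yavvgspqsn" (len 10), cursors c1@2 c2@4, authorship ..........
After op 2 (move_left): buffer="yavvgspqsn" (len 10), cursors c1@1 c2@3, authorship ..........
After op 3 (move_left): buffer="yavvgspqsn" (len 10), cursors c1@0 c2@2, authorship ..........
After op 4 (move_left): buffer="yavvgspqsn" (len 10), cursors c1@0 c2@1, authorship ..........
After op 5 (delete): buffer="avvgspqsn" (len 9), cursors c1@0 c2@0, authorship .........
After op 6 (move_right): buffer="avvgspqsn" (len 9), cursors c1@1 c2@1, authorship .........
After op 7 (move_right): buffer="avvgspqsn" (len 9), cursors c1@2 c2@2, authorship .........
After op 8 (insert('y')): buffer="avyyvgspqsn" (len 11), cursors c1@4 c2@4, authorship ..12.......
Authorship (.=original, N=cursor N): . . 1 2 . . . . . . .
Index 4: author = original

Answer: original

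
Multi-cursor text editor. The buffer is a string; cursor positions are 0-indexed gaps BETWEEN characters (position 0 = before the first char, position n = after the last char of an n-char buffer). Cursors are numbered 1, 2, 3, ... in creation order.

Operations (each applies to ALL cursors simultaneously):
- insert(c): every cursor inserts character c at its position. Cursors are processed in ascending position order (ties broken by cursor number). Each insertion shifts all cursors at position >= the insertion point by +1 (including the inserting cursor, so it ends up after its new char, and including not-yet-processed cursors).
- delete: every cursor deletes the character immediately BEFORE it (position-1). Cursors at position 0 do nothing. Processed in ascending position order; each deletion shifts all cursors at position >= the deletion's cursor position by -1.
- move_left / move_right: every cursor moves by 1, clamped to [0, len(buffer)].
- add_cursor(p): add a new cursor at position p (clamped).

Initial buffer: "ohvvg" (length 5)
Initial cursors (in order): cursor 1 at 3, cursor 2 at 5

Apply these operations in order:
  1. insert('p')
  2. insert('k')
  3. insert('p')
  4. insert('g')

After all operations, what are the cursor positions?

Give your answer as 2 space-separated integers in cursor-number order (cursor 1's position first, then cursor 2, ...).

Answer: 7 13

Derivation:
After op 1 (insert('p')): buffer="ohvpvgp" (len 7), cursors c1@4 c2@7, authorship ...1..2
After op 2 (insert('k')): buffer="ohvpkvgpk" (len 9), cursors c1@5 c2@9, authorship ...11..22
After op 3 (insert('p')): buffer="ohvpkpvgpkp" (len 11), cursors c1@6 c2@11, authorship ...111..222
After op 4 (insert('g')): buffer="ohvpkpgvgpkpg" (len 13), cursors c1@7 c2@13, authorship ...1111..2222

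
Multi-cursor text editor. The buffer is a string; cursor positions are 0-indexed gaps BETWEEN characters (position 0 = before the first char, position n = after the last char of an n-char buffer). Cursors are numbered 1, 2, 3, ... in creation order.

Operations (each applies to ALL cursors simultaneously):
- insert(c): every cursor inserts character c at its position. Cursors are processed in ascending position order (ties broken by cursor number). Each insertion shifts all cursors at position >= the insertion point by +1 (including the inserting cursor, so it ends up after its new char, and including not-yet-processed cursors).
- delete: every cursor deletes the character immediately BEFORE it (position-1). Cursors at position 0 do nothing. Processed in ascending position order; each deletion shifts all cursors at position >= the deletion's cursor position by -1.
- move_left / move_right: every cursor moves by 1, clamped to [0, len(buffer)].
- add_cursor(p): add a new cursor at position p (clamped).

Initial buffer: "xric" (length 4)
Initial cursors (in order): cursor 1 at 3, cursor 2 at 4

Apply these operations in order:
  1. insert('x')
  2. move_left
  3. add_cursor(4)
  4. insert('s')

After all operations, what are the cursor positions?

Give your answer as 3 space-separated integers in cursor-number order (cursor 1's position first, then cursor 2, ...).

Answer: 4 8 6

Derivation:
After op 1 (insert('x')): buffer="xrixcx" (len 6), cursors c1@4 c2@6, authorship ...1.2
After op 2 (move_left): buffer="xrixcx" (len 6), cursors c1@3 c2@5, authorship ...1.2
After op 3 (add_cursor(4)): buffer="xrixcx" (len 6), cursors c1@3 c3@4 c2@5, authorship ...1.2
After op 4 (insert('s')): buffer="xrisxscsx" (len 9), cursors c1@4 c3@6 c2@8, authorship ...113.22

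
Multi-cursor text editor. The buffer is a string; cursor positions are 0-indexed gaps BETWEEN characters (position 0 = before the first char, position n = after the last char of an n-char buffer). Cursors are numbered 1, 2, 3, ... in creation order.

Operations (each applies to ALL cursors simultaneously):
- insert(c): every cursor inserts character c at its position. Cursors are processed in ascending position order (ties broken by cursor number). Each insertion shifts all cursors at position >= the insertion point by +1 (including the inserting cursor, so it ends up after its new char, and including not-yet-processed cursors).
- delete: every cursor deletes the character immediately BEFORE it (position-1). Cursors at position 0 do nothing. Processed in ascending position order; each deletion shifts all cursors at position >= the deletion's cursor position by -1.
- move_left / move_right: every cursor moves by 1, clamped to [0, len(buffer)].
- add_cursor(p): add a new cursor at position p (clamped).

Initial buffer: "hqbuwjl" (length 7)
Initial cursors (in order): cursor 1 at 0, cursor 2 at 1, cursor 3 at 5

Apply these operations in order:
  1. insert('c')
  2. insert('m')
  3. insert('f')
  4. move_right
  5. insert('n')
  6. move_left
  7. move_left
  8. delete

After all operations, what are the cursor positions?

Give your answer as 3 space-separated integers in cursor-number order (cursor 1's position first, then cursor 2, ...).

After op 1 (insert('c')): buffer="chcqbuwcjl" (len 10), cursors c1@1 c2@3 c3@8, authorship 1.2....3..
After op 2 (insert('m')): buffer="cmhcmqbuwcmjl" (len 13), cursors c1@2 c2@5 c3@11, authorship 11.22....33..
After op 3 (insert('f')): buffer="cmfhcmfqbuwcmfjl" (len 16), cursors c1@3 c2@7 c3@14, authorship 111.222....333..
After op 4 (move_right): buffer="cmfhcmfqbuwcmfjl" (len 16), cursors c1@4 c2@8 c3@15, authorship 111.222....333..
After op 5 (insert('n')): buffer="cmfhncmfqnbuwcmfjnl" (len 19), cursors c1@5 c2@10 c3@18, authorship 111.1222.2...333.3.
After op 6 (move_left): buffer="cmfhncmfqnbuwcmfjnl" (len 19), cursors c1@4 c2@9 c3@17, authorship 111.1222.2...333.3.
After op 7 (move_left): buffer="cmfhncmfqnbuwcmfjnl" (len 19), cursors c1@3 c2@8 c3@16, authorship 111.1222.2...333.3.
After op 8 (delete): buffer="cmhncmqnbuwcmjnl" (len 16), cursors c1@2 c2@6 c3@13, authorship 11.122.2...33.3.

Answer: 2 6 13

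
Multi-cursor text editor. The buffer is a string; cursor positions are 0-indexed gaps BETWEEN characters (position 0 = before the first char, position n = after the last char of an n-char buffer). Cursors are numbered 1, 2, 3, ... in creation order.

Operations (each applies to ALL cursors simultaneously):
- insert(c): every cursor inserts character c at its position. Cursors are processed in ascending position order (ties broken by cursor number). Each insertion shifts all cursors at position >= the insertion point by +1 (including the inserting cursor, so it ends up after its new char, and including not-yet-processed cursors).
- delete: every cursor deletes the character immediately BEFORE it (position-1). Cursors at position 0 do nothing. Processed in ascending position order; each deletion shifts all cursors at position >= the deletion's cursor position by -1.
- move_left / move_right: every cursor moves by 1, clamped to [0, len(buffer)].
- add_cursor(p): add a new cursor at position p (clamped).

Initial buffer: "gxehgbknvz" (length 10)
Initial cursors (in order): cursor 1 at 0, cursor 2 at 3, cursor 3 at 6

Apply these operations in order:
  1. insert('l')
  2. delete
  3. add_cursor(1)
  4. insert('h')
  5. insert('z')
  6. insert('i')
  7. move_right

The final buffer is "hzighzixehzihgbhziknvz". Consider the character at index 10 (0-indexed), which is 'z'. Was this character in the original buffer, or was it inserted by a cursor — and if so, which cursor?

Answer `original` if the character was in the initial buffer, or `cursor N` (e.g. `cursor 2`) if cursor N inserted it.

Answer: cursor 2

Derivation:
After op 1 (insert('l')): buffer="lgxelhgblknvz" (len 13), cursors c1@1 c2@5 c3@9, authorship 1...2...3....
After op 2 (delete): buffer="gxehgbknvz" (len 10), cursors c1@0 c2@3 c3@6, authorship ..........
After op 3 (add_cursor(1)): buffer="gxehgbknvz" (len 10), cursors c1@0 c4@1 c2@3 c3@6, authorship ..........
After op 4 (insert('h')): buffer="hghxehhgbhknvz" (len 14), cursors c1@1 c4@3 c2@6 c3@10, authorship 1.4..2...3....
After op 5 (insert('z')): buffer="hzghzxehzhgbhzknvz" (len 18), cursors c1@2 c4@5 c2@9 c3@14, authorship 11.44..22...33....
After op 6 (insert('i')): buffer="hzighzixehzihgbhziknvz" (len 22), cursors c1@3 c4@7 c2@12 c3@18, authorship 111.444..222...333....
After op 7 (move_right): buffer="hzighzixehzihgbhziknvz" (len 22), cursors c1@4 c4@8 c2@13 c3@19, authorship 111.444..222...333....
Authorship (.=original, N=cursor N): 1 1 1 . 4 4 4 . . 2 2 2 . . . 3 3 3 . . . .
Index 10: author = 2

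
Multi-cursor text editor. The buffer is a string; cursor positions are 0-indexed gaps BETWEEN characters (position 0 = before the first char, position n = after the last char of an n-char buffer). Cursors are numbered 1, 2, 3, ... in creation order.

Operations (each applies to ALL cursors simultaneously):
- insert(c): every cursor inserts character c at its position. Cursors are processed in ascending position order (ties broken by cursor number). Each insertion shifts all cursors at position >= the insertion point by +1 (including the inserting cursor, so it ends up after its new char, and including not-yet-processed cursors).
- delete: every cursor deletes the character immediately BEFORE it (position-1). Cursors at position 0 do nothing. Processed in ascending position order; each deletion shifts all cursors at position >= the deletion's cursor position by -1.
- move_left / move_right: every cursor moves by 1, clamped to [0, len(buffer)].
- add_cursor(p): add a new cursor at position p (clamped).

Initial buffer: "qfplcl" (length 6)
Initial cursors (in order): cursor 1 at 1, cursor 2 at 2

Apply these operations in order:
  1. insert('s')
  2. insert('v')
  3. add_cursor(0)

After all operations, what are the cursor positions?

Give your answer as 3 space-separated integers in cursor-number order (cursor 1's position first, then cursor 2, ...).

Answer: 3 6 0

Derivation:
After op 1 (insert('s')): buffer="qsfsplcl" (len 8), cursors c1@2 c2@4, authorship .1.2....
After op 2 (insert('v')): buffer="qsvfsvplcl" (len 10), cursors c1@3 c2@6, authorship .11.22....
After op 3 (add_cursor(0)): buffer="qsvfsvplcl" (len 10), cursors c3@0 c1@3 c2@6, authorship .11.22....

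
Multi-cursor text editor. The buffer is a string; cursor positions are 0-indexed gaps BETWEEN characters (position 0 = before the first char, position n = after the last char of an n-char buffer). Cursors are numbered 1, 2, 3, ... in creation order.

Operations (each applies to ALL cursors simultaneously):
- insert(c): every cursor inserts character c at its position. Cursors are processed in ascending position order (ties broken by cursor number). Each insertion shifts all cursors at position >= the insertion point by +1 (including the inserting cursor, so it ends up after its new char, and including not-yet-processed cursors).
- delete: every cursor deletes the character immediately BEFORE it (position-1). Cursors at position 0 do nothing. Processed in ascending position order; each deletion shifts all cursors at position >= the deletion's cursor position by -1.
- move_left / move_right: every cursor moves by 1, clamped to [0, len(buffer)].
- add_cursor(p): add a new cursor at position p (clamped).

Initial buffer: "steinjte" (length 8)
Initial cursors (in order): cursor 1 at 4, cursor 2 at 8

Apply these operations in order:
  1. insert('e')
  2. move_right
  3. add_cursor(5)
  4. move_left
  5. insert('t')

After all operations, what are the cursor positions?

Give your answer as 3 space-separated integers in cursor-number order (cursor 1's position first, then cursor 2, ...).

After op 1 (insert('e')): buffer="steienjtee" (len 10), cursors c1@5 c2@10, authorship ....1....2
After op 2 (move_right): buffer="steienjtee" (len 10), cursors c1@6 c2@10, authorship ....1....2
After op 3 (add_cursor(5)): buffer="steienjtee" (len 10), cursors c3@5 c1@6 c2@10, authorship ....1....2
After op 4 (move_left): buffer="steienjtee" (len 10), cursors c3@4 c1@5 c2@9, authorship ....1....2
After op 5 (insert('t')): buffer="steitetnjtete" (len 13), cursors c3@5 c1@7 c2@12, authorship ....311....22

Answer: 7 12 5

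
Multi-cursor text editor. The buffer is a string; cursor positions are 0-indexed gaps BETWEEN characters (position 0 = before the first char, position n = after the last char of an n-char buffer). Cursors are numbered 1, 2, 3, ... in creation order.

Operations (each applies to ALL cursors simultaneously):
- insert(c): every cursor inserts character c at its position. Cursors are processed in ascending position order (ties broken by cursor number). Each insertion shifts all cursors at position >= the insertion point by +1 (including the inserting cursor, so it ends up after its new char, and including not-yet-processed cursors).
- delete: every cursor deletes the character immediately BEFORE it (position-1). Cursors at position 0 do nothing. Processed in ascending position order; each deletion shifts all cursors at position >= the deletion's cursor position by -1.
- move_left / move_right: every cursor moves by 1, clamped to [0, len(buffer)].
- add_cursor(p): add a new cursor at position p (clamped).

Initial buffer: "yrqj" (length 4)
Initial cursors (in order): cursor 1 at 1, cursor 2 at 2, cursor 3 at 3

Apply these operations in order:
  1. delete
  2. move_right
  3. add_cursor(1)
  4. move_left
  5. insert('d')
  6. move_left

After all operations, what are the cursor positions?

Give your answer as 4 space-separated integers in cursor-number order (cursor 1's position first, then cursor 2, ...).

Answer: 3 3 3 3

Derivation:
After op 1 (delete): buffer="j" (len 1), cursors c1@0 c2@0 c3@0, authorship .
After op 2 (move_right): buffer="j" (len 1), cursors c1@1 c2@1 c3@1, authorship .
After op 3 (add_cursor(1)): buffer="j" (len 1), cursors c1@1 c2@1 c3@1 c4@1, authorship .
After op 4 (move_left): buffer="j" (len 1), cursors c1@0 c2@0 c3@0 c4@0, authorship .
After op 5 (insert('d')): buffer="ddddj" (len 5), cursors c1@4 c2@4 c3@4 c4@4, authorship 1234.
After op 6 (move_left): buffer="ddddj" (len 5), cursors c1@3 c2@3 c3@3 c4@3, authorship 1234.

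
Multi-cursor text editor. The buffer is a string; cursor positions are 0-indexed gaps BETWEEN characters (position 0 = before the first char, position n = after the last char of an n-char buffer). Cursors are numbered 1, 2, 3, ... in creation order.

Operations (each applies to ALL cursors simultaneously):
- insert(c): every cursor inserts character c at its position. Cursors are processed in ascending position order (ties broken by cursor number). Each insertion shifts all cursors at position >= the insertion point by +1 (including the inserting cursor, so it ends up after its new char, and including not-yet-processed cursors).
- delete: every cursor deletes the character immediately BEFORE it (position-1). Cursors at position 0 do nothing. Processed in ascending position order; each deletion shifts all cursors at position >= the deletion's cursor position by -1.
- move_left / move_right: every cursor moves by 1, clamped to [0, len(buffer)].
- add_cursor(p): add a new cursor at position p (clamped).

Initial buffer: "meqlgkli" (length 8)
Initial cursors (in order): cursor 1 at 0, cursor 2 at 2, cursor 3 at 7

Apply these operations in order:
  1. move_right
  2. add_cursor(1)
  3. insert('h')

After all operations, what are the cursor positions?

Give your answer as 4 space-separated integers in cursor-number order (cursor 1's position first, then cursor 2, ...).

Answer: 3 6 12 3

Derivation:
After op 1 (move_right): buffer="meqlgkli" (len 8), cursors c1@1 c2@3 c3@8, authorship ........
After op 2 (add_cursor(1)): buffer="meqlgkli" (len 8), cursors c1@1 c4@1 c2@3 c3@8, authorship ........
After op 3 (insert('h')): buffer="mhheqhlgklih" (len 12), cursors c1@3 c4@3 c2@6 c3@12, authorship .14..2.....3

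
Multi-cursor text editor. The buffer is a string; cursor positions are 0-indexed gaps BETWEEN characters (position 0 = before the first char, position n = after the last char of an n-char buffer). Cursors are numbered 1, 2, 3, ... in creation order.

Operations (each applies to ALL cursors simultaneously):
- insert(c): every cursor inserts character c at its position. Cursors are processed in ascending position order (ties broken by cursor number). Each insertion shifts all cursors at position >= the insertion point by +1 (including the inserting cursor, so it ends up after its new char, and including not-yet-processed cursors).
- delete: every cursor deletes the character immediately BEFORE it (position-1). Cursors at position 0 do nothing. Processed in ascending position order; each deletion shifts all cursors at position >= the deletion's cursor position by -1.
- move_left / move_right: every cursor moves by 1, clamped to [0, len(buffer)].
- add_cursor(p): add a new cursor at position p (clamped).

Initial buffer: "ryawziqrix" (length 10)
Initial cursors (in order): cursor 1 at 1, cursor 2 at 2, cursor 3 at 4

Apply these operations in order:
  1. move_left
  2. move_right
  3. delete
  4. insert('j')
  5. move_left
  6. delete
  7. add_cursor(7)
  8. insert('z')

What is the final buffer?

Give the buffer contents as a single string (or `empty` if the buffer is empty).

After op 1 (move_left): buffer="ryawziqrix" (len 10), cursors c1@0 c2@1 c3@3, authorship ..........
After op 2 (move_right): buffer="ryawziqrix" (len 10), cursors c1@1 c2@2 c3@4, authorship ..........
After op 3 (delete): buffer="aziqrix" (len 7), cursors c1@0 c2@0 c3@1, authorship .......
After op 4 (insert('j')): buffer="jjajziqrix" (len 10), cursors c1@2 c2@2 c3@4, authorship 12.3......
After op 5 (move_left): buffer="jjajziqrix" (len 10), cursors c1@1 c2@1 c3@3, authorship 12.3......
After op 6 (delete): buffer="jjziqrix" (len 8), cursors c1@0 c2@0 c3@1, authorship 23......
After op 7 (add_cursor(7)): buffer="jjziqrix" (len 8), cursors c1@0 c2@0 c3@1 c4@7, authorship 23......
After op 8 (insert('z')): buffer="zzjzjziqrizx" (len 12), cursors c1@2 c2@2 c3@4 c4@11, authorship 12233.....4.

Answer: zzjzjziqrizx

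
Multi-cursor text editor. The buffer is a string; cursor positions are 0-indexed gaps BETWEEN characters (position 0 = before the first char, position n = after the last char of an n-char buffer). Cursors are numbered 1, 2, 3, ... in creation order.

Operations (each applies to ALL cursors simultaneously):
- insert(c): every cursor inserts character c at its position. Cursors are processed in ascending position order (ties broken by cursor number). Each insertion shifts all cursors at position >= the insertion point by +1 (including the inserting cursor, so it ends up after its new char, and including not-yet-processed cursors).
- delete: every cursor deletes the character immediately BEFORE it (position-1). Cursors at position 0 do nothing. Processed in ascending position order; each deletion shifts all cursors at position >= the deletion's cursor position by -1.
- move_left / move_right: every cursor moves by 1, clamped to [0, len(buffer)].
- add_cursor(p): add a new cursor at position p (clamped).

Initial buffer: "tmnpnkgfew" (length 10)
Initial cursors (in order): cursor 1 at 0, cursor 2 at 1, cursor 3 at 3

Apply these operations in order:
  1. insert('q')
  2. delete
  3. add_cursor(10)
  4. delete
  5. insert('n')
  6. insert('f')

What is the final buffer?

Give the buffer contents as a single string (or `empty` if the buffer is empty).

Answer: nnffmnfpnkgfenf

Derivation:
After op 1 (insert('q')): buffer="qtqmnqpnkgfew" (len 13), cursors c1@1 c2@3 c3@6, authorship 1.2..3.......
After op 2 (delete): buffer="tmnpnkgfew" (len 10), cursors c1@0 c2@1 c3@3, authorship ..........
After op 3 (add_cursor(10)): buffer="tmnpnkgfew" (len 10), cursors c1@0 c2@1 c3@3 c4@10, authorship ..........
After op 4 (delete): buffer="mpnkgfe" (len 7), cursors c1@0 c2@0 c3@1 c4@7, authorship .......
After op 5 (insert('n')): buffer="nnmnpnkgfen" (len 11), cursors c1@2 c2@2 c3@4 c4@11, authorship 12.3......4
After op 6 (insert('f')): buffer="nnffmnfpnkgfenf" (len 15), cursors c1@4 c2@4 c3@7 c4@15, authorship 1212.33......44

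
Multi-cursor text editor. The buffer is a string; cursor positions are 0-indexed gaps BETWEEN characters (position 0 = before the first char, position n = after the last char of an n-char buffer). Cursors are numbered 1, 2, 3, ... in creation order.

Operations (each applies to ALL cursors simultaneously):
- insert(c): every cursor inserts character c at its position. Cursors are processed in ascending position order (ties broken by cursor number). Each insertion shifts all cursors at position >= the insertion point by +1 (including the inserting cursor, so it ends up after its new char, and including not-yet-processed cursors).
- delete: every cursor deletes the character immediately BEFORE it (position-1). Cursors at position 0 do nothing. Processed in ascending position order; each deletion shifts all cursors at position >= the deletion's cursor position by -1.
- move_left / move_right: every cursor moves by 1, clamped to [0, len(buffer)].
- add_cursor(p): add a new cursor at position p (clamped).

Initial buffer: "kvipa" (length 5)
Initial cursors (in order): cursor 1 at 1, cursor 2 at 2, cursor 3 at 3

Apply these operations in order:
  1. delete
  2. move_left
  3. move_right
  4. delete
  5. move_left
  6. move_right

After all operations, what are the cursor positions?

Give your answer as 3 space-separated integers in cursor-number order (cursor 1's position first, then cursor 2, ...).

Answer: 1 1 1

Derivation:
After op 1 (delete): buffer="pa" (len 2), cursors c1@0 c2@0 c3@0, authorship ..
After op 2 (move_left): buffer="pa" (len 2), cursors c1@0 c2@0 c3@0, authorship ..
After op 3 (move_right): buffer="pa" (len 2), cursors c1@1 c2@1 c3@1, authorship ..
After op 4 (delete): buffer="a" (len 1), cursors c1@0 c2@0 c3@0, authorship .
After op 5 (move_left): buffer="a" (len 1), cursors c1@0 c2@0 c3@0, authorship .
After op 6 (move_right): buffer="a" (len 1), cursors c1@1 c2@1 c3@1, authorship .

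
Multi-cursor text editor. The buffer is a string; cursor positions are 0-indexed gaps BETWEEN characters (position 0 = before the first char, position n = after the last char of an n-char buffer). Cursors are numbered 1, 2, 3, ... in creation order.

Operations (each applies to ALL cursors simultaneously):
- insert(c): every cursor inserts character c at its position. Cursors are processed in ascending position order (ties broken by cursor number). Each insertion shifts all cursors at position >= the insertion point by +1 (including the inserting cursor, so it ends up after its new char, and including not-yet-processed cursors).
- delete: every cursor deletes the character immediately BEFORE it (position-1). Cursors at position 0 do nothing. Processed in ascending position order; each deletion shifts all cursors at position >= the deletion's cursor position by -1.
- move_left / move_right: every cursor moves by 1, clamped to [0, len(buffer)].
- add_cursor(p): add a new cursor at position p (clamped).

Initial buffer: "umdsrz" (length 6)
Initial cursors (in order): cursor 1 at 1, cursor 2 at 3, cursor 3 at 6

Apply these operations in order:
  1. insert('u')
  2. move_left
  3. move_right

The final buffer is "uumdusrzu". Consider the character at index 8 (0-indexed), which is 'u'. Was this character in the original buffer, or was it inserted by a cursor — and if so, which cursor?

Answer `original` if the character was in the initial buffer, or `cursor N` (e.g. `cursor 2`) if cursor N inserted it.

Answer: cursor 3

Derivation:
After op 1 (insert('u')): buffer="uumdusrzu" (len 9), cursors c1@2 c2@5 c3@9, authorship .1..2...3
After op 2 (move_left): buffer="uumdusrzu" (len 9), cursors c1@1 c2@4 c3@8, authorship .1..2...3
After op 3 (move_right): buffer="uumdusrzu" (len 9), cursors c1@2 c2@5 c3@9, authorship .1..2...3
Authorship (.=original, N=cursor N): . 1 . . 2 . . . 3
Index 8: author = 3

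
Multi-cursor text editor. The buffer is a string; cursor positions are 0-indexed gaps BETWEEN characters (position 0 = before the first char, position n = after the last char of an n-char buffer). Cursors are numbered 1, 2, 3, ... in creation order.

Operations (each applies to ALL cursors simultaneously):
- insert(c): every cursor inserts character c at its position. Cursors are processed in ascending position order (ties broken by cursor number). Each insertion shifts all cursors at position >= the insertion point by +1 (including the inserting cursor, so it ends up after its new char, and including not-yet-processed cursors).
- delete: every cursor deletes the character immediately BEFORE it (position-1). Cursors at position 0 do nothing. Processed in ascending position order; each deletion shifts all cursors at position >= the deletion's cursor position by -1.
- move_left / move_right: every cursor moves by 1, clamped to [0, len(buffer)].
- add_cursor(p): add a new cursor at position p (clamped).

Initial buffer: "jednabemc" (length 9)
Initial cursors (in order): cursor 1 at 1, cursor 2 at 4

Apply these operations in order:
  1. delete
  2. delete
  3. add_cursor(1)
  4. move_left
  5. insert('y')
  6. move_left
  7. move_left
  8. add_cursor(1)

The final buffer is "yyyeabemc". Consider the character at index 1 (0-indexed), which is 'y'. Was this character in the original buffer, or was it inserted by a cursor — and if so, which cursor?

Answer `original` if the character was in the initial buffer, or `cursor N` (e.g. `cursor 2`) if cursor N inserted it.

After op 1 (delete): buffer="edabemc" (len 7), cursors c1@0 c2@2, authorship .......
After op 2 (delete): buffer="eabemc" (len 6), cursors c1@0 c2@1, authorship ......
After op 3 (add_cursor(1)): buffer="eabemc" (len 6), cursors c1@0 c2@1 c3@1, authorship ......
After op 4 (move_left): buffer="eabemc" (len 6), cursors c1@0 c2@0 c3@0, authorship ......
After op 5 (insert('y')): buffer="yyyeabemc" (len 9), cursors c1@3 c2@3 c3@3, authorship 123......
After op 6 (move_left): buffer="yyyeabemc" (len 9), cursors c1@2 c2@2 c3@2, authorship 123......
After op 7 (move_left): buffer="yyyeabemc" (len 9), cursors c1@1 c2@1 c3@1, authorship 123......
After op 8 (add_cursor(1)): buffer="yyyeabemc" (len 9), cursors c1@1 c2@1 c3@1 c4@1, authorship 123......
Authorship (.=original, N=cursor N): 1 2 3 . . . . . .
Index 1: author = 2

Answer: cursor 2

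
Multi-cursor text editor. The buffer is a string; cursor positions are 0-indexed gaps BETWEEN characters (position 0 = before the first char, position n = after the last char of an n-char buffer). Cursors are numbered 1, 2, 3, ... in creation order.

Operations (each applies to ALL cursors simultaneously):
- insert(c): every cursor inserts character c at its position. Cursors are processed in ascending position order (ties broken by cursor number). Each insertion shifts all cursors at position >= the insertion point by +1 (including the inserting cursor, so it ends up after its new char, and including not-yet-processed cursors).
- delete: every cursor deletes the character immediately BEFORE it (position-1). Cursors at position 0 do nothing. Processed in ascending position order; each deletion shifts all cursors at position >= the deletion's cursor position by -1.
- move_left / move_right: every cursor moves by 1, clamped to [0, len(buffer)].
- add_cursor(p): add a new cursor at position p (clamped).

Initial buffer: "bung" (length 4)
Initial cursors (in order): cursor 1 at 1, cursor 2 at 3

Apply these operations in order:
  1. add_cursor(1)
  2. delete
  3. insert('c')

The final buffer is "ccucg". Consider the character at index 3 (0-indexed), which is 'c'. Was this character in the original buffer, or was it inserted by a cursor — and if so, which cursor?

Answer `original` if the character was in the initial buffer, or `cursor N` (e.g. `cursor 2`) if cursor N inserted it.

After op 1 (add_cursor(1)): buffer="bung" (len 4), cursors c1@1 c3@1 c2@3, authorship ....
After op 2 (delete): buffer="ug" (len 2), cursors c1@0 c3@0 c2@1, authorship ..
After op 3 (insert('c')): buffer="ccucg" (len 5), cursors c1@2 c3@2 c2@4, authorship 13.2.
Authorship (.=original, N=cursor N): 1 3 . 2 .
Index 3: author = 2

Answer: cursor 2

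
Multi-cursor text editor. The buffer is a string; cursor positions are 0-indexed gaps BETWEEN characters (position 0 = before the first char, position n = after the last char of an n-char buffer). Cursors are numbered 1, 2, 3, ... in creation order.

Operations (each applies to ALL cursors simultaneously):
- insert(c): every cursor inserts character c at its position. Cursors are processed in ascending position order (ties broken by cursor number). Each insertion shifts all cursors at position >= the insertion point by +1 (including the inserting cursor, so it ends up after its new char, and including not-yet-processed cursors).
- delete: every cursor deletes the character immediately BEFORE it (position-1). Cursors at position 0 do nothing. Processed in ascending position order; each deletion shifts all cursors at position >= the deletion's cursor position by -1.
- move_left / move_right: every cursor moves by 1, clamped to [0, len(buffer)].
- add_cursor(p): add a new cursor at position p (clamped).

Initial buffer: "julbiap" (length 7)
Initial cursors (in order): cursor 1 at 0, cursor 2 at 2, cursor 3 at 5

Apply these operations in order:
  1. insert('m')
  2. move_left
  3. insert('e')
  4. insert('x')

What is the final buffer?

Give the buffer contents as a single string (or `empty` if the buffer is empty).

Answer: exmjuexmlbiexmap

Derivation:
After op 1 (insert('m')): buffer="mjumlbimap" (len 10), cursors c1@1 c2@4 c3@8, authorship 1..2...3..
After op 2 (move_left): buffer="mjumlbimap" (len 10), cursors c1@0 c2@3 c3@7, authorship 1..2...3..
After op 3 (insert('e')): buffer="emjuemlbiemap" (len 13), cursors c1@1 c2@5 c3@10, authorship 11..22...33..
After op 4 (insert('x')): buffer="exmjuexmlbiexmap" (len 16), cursors c1@2 c2@7 c3@13, authorship 111..222...333..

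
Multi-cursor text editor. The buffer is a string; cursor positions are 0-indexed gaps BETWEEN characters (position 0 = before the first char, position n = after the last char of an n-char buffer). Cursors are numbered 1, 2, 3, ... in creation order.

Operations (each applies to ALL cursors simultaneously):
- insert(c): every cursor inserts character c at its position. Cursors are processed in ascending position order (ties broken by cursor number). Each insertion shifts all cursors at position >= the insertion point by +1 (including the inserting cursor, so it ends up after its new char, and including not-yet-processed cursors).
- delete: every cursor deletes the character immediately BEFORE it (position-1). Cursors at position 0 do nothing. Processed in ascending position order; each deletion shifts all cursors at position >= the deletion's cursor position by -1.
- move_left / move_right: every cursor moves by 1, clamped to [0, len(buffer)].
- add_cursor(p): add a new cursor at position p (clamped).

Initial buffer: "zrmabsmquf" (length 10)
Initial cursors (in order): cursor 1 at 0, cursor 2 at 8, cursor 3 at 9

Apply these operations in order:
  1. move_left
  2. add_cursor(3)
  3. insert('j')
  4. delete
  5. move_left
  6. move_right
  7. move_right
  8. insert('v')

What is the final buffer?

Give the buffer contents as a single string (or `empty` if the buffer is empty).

After op 1 (move_left): buffer="zrmabsmquf" (len 10), cursors c1@0 c2@7 c3@8, authorship ..........
After op 2 (add_cursor(3)): buffer="zrmabsmquf" (len 10), cursors c1@0 c4@3 c2@7 c3@8, authorship ..........
After op 3 (insert('j')): buffer="jzrmjabsmjqjuf" (len 14), cursors c1@1 c4@5 c2@10 c3@12, authorship 1...4....2.3..
After op 4 (delete): buffer="zrmabsmquf" (len 10), cursors c1@0 c4@3 c2@7 c3@8, authorship ..........
After op 5 (move_left): buffer="zrmabsmquf" (len 10), cursors c1@0 c4@2 c2@6 c3@7, authorship ..........
After op 6 (move_right): buffer="zrmabsmquf" (len 10), cursors c1@1 c4@3 c2@7 c3@8, authorship ..........
After op 7 (move_right): buffer="zrmabsmquf" (len 10), cursors c1@2 c4@4 c2@8 c3@9, authorship ..........
After op 8 (insert('v')): buffer="zrvmavbsmqvuvf" (len 14), cursors c1@3 c4@6 c2@11 c3@13, authorship ..1..4....2.3.

Answer: zrvmavbsmqvuvf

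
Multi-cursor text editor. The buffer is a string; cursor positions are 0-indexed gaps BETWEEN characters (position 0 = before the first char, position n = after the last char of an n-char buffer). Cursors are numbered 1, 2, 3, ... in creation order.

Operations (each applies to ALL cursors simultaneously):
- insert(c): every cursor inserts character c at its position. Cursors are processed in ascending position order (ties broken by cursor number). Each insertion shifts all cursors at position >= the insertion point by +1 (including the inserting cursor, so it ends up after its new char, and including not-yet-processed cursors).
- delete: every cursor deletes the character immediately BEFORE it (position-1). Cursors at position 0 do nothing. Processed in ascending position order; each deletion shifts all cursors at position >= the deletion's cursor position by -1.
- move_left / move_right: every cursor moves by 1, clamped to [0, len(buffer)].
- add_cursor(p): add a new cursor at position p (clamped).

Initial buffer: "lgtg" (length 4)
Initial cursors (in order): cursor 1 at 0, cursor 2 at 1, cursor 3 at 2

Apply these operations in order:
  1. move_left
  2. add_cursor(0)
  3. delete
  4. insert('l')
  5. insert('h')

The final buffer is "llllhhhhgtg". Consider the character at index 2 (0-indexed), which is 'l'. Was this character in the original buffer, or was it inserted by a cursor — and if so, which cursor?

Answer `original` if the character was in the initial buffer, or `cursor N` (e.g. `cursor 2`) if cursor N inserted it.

After op 1 (move_left): buffer="lgtg" (len 4), cursors c1@0 c2@0 c3@1, authorship ....
After op 2 (add_cursor(0)): buffer="lgtg" (len 4), cursors c1@0 c2@0 c4@0 c3@1, authorship ....
After op 3 (delete): buffer="gtg" (len 3), cursors c1@0 c2@0 c3@0 c4@0, authorship ...
After op 4 (insert('l')): buffer="llllgtg" (len 7), cursors c1@4 c2@4 c3@4 c4@4, authorship 1234...
After op 5 (insert('h')): buffer="llllhhhhgtg" (len 11), cursors c1@8 c2@8 c3@8 c4@8, authorship 12341234...
Authorship (.=original, N=cursor N): 1 2 3 4 1 2 3 4 . . .
Index 2: author = 3

Answer: cursor 3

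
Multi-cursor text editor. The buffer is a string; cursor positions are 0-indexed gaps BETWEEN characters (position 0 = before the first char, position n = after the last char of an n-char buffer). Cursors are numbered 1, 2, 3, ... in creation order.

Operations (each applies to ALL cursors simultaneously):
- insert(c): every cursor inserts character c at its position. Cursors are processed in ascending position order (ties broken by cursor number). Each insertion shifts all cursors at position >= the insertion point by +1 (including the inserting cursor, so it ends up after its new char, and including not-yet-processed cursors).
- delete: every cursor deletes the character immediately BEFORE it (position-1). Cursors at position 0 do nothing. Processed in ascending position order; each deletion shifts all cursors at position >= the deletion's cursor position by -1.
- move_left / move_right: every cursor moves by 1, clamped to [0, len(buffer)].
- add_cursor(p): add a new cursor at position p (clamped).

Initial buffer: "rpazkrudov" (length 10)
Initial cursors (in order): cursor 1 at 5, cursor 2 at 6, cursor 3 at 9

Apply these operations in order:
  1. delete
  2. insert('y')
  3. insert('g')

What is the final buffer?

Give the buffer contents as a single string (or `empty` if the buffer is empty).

Answer: rpazyyggudygv

Derivation:
After op 1 (delete): buffer="rpazudv" (len 7), cursors c1@4 c2@4 c3@6, authorship .......
After op 2 (insert('y')): buffer="rpazyyudyv" (len 10), cursors c1@6 c2@6 c3@9, authorship ....12..3.
After op 3 (insert('g')): buffer="rpazyyggudygv" (len 13), cursors c1@8 c2@8 c3@12, authorship ....1212..33.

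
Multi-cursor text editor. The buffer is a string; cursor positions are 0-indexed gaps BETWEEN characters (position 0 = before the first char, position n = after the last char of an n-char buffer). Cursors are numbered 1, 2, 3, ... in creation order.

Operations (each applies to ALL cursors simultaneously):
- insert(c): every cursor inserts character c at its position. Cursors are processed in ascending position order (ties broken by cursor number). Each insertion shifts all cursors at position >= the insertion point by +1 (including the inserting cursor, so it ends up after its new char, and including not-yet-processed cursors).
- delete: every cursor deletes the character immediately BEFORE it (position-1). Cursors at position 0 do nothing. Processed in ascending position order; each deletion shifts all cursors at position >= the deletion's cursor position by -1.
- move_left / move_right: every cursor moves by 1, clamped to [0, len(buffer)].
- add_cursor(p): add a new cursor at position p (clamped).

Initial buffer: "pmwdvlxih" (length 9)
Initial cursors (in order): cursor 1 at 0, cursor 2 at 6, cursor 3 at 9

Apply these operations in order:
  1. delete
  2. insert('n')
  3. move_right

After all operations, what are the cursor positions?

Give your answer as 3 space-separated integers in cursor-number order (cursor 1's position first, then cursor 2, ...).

Answer: 2 8 10

Derivation:
After op 1 (delete): buffer="pmwdvxi" (len 7), cursors c1@0 c2@5 c3@7, authorship .......
After op 2 (insert('n')): buffer="npmwdvnxin" (len 10), cursors c1@1 c2@7 c3@10, authorship 1.....2..3
After op 3 (move_right): buffer="npmwdvnxin" (len 10), cursors c1@2 c2@8 c3@10, authorship 1.....2..3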